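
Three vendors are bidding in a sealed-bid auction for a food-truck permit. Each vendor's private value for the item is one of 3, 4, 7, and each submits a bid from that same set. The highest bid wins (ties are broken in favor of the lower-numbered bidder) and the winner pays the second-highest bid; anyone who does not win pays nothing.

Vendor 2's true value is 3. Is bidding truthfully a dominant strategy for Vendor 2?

Check each profile of the others' bids and compare truth against every alternative bid.
Others bid (3, 4): truth gives 0, best alternative gives -1.
Others bid (3, 3): truth gives 0, best alternative gives 0.
Others bid (3, 7): truth gives 0, best alternative gives 0.
Others bid (4, 3): truth gives 0, best alternative gives 0.
Others bid (4, 4): truth gives 0, best alternative gives 0.
Others bid (4, 7): truth gives 0, best alternative gives 0.
(Remaining 3 profiles checked similarly; truth is weakly best in each.)
In every case the truthful bid is at least as good as any alternative, so it is a dominant strategy.

Yes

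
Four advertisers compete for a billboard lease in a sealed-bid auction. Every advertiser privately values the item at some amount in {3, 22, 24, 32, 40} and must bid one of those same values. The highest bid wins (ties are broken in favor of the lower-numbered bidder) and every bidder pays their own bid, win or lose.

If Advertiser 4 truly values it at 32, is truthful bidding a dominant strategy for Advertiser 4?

No

Consider the case where Advertiser 1 bids 3, Advertiser 2 bids 3 and Advertiser 3 bids 3.
Truthful bid 32: wins, pays 32, utility 32 - 32 = 0.
Bid 22 instead: wins, pays 22, utility 32 - 22 = 10.
Since 10 > 0, bidding 22 is strictly better here, so truthful bidding is not dominant.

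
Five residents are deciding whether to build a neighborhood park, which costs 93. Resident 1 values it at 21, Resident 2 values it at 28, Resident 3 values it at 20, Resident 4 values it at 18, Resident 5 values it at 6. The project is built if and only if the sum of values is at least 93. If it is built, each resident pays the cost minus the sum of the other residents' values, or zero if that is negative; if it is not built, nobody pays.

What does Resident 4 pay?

18

Total value 93 ≥ cost 93, so the project is built.
The other residents' values sum to 75.
Cost minus that sum is 93 - 75 = 18.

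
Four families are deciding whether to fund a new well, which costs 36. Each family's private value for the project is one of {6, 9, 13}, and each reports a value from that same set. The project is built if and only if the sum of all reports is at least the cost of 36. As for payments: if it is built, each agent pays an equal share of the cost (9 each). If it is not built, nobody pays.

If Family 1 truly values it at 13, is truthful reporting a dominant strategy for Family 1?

Yes

Check each profile of the others' reports and compare truth against every alternative report.
Others report (6, 6, 13): truth gives 4, best alternative gives 0.
Others report (6, 9, 9): truth gives 4, best alternative gives 0.
Others report (6, 13, 6): truth gives 4, best alternative gives 0.
Others report (9, 6, 9): truth gives 4, best alternative gives 0.
Others report (9, 9, 6): truth gives 4, best alternative gives 0.
Others report (13, 6, 6): truth gives 4, best alternative gives 0.
(Remaining 21 profiles checked similarly; truth is weakly best in each.)
In every case the truthful report is at least as good as any alternative, so it is a dominant strategy.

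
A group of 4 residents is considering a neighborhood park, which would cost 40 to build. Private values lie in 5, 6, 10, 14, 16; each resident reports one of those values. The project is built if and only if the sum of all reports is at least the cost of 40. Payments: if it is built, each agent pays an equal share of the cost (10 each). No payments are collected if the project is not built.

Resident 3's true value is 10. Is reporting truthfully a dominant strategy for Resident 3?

Yes

Check each profile of the others' reports and compare truth against every alternative report.
Others report (5, 5, 5): truth gives 0, best alternative gives 0.
Others report (5, 5, 6): truth gives 0, best alternative gives 0.
Others report (5, 5, 10): truth gives 0, best alternative gives 0.
Others report (5, 5, 14): truth gives 0, best alternative gives 0.
Others report (5, 5, 16): truth gives 0, best alternative gives 0.
Others report (5, 6, 5): truth gives 0, best alternative gives 0.
(Remaining 119 profiles checked similarly; truth is weakly best in each.)
In every case the truthful report is at least as good as any alternative, so it is a dominant strategy.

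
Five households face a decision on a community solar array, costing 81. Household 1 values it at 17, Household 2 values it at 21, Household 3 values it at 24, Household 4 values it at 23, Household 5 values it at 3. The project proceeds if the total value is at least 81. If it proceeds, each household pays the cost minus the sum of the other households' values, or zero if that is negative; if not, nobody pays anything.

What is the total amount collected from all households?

57

Total value 88 ≥ cost 81, so it is built.
Household 1: others sum to 71; max(0, 81 - 71) = 10.
Household 2: others sum to 67; max(0, 81 - 67) = 14.
Household 3: others sum to 64; max(0, 81 - 64) = 17.
Household 4: others sum to 65; max(0, 81 - 65) = 16.
Household 5: others sum to 85; max(0, 81 - 85) = 0.
Total collected = 10 + 14 + 17 + 16 + 0 = 57.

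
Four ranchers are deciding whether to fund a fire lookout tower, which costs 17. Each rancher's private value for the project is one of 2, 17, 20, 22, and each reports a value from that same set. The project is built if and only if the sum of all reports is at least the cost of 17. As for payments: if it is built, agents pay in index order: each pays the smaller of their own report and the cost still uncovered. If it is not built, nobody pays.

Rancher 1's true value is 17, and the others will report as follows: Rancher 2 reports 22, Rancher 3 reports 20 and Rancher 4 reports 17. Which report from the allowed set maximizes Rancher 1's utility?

2

Report 2: project built, pays 2, utility 17 - 2 = 15.
Report 17: project built, pays 17, utility 17 - 17 = 0.
Report 20: project built, pays 17, utility 17 - 17 = 0.
Report 22: project built, pays 17, utility 17 - 17 = 0.
The best choice is 2 with utility 15.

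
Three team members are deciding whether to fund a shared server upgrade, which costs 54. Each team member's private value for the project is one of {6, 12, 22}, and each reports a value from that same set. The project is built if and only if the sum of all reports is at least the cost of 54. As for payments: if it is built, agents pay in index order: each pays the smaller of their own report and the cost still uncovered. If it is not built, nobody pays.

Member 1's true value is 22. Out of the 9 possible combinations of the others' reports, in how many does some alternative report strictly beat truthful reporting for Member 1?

1

Others report (22, 22): truth gives 0; report 12 gives 10 > 0. Violating.
Others report (6, 6): truth gives 0; no alternative beats it.
Others report (6, 12): truth gives 0; no alternative beats it.
(Checking all 9 profiles: 1 has a profitable deviation, 8 do not.)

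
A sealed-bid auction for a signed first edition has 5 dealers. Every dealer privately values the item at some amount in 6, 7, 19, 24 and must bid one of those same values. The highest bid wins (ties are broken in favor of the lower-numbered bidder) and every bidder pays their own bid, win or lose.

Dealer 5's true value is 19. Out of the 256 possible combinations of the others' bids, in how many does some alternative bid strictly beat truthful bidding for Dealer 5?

241

Others bid (6, 6, 6, 6): truth gives 0; bid 7 gives 12 > 0. Violating.
Others bid (6, 6, 6, 19): truth gives -19; bid 24 gives -5 > -19. Violating.
Others bid (6, 6, 6, 24): truth gives -19; bid 6 gives -6 > -19. Violating.
Others bid (6, 6, 7, 19): truth gives -19; bid 24 gives -5 > -19. Violating.
Others bid (6, 6, 6, 7): truth gives 0; no alternative beats it.
Others bid (6, 6, 7, 6): truth gives 0; no alternative beats it.
(Checking all 256 profiles: 241 have a profitable deviation, 15 do not.)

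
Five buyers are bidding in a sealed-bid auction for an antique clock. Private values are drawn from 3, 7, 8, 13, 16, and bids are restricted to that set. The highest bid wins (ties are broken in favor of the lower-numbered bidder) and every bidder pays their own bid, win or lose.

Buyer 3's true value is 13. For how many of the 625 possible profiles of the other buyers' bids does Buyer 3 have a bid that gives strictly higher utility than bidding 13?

Others bid (3, 3, 3, 3): truth gives 0; bid 7 gives 6 > 0. Violating.
Others bid (3, 3, 3, 7): truth gives 0; bid 7 gives 6 > 0. Violating.
Others bid (3, 3, 3, 8): truth gives 0; bid 8 gives 5 > 0. Violating.
Others bid (3, 3, 3, 16): truth gives -13; bid 3 gives -3 > -13. Violating.
Others bid (3, 3, 3, 13): truth gives 0; no alternative beats it.
Others bid (3, 3, 7, 13): truth gives 0; no alternative beats it.
(Checking all 625 profiles: 517 have a profitable deviation, 108 do not.)

517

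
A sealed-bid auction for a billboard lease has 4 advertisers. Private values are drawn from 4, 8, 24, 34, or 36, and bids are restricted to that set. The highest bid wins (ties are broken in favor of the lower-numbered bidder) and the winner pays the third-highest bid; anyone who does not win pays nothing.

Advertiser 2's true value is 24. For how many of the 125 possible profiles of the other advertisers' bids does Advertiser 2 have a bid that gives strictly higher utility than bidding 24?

Others bid (4, 4, 34): truth gives 0; bid 34 gives 20 > 0. Violating.
Others bid (4, 4, 36): truth gives 0; bid 36 gives 20 > 0. Violating.
Others bid (4, 8, 34): truth gives 0; bid 34 gives 16 > 0. Violating.
Others bid (4, 8, 36): truth gives 0; bid 36 gives 16 > 0. Violating.
Others bid (4, 4, 4): truth gives 20; no alternative beats it.
Others bid (4, 4, 8): truth gives 20; no alternative beats it.
(Checking all 125 profiles: 24 have a profitable deviation, 101 do not.)

24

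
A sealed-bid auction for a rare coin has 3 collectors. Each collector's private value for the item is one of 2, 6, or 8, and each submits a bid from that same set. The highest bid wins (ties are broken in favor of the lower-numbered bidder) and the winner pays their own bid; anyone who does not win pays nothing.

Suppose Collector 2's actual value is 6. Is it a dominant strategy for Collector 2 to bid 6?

Yes

Check each profile of the others' bids and compare truth against every alternative bid.
Others bid (2, 2): truth gives 0, best alternative gives 0.
Others bid (2, 6): truth gives 0, best alternative gives 0.
Others bid (2, 8): truth gives 0, best alternative gives 0.
Others bid (6, 2): truth gives 0, best alternative gives 0.
Others bid (6, 6): truth gives 0, best alternative gives 0.
Others bid (6, 8): truth gives 0, best alternative gives 0.
(Remaining 3 profiles checked similarly; truth is weakly best in each.)
In every case the truthful bid is at least as good as any alternative, so it is a dominant strategy.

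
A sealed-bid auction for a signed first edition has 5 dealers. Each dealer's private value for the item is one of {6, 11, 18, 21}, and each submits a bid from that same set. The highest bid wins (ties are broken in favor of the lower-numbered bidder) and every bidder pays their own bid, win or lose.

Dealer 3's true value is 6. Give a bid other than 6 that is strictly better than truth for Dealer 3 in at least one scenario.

11

Suppose Dealer 1 bids 6, Dealer 2 bids 6, Dealer 4 bids 6 and Dealer 5 bids 6.
Bid 6: loses but pays 6, utility -6.
Bid 11: wins, pays 11, utility 6 - 11 = -5.
So bidding 11 beats truth here (-5 > -6).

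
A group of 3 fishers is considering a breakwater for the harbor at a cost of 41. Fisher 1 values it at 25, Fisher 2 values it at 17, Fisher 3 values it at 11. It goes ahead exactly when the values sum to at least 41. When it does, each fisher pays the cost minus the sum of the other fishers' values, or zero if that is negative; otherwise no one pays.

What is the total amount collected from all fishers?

18

Total value 53 ≥ cost 41, so it is built.
Fisher 1: others sum to 28; max(0, 41 - 28) = 13.
Fisher 2: others sum to 36; max(0, 41 - 36) = 5.
Fisher 3: others sum to 42; max(0, 41 - 42) = 0.
Total collected = 13 + 5 + 0 = 18.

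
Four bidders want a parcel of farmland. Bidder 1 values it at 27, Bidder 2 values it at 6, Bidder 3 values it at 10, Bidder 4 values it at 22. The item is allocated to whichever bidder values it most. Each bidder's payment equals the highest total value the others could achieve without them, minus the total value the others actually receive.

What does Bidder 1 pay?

Bidder 1 has the highest value and receives the item.
Without Bidder 1, the item would go to the next-highest value, 22, so the others could achieve 22.
With Bidder 1 present and winning, the others receive nothing, so their total is 0.
Payment = 22 - 0 = 22.

22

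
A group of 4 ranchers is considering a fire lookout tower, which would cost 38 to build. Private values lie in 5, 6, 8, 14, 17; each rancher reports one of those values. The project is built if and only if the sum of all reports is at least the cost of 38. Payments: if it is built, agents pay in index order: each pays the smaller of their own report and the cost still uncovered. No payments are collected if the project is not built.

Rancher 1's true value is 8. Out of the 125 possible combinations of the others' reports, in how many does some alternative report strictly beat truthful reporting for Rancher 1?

47

Others report (5, 14, 14): truth gives 0; report 5 gives 3 > 0. Violating.
Others report (5, 14, 17): truth gives 0; report 5 gives 3 > 0. Violating.
Others report (5, 17, 14): truth gives 0; report 5 gives 3 > 0. Violating.
Others report (5, 17, 17): truth gives 0; report 5 gives 3 > 0. Violating.
Others report (5, 5, 5): truth gives 0; no alternative beats it.
Others report (5, 5, 6): truth gives 0; no alternative beats it.
(Checking all 125 profiles: 47 have a profitable deviation, 78 do not.)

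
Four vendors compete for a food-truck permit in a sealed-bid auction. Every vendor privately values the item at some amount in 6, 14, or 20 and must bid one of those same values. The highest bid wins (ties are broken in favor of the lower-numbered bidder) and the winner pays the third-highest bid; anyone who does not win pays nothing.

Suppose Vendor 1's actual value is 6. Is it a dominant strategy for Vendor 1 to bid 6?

Check each profile of the others' bids and compare truth against every alternative bid.
Others bid (6, 14, 14): truth gives 0, best alternative gives -8.
Others bid (14, 6, 14): truth gives 0, best alternative gives -8.
Others bid (14, 14, 6): truth gives 0, best alternative gives -8.
Others bid (14, 14, 14): truth gives 0, best alternative gives -8.
Others bid (6, 6, 6): truth gives 0, best alternative gives 0.
Others bid (6, 6, 14): truth gives 0, best alternative gives 0.
(Remaining 21 profiles checked similarly; truth is weakly best in each.)
In every case the truthful bid is at least as good as any alternative, so it is a dominant strategy.

Yes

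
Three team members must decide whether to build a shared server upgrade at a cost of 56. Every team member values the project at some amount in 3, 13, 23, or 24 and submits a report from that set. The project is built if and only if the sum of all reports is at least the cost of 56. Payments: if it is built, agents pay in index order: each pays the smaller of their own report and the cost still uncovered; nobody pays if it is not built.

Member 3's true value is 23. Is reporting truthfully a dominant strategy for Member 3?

Check each profile of the others' reports and compare truth against every alternative report.
Others report (24, 24): truth gives 15, best alternative gives 15.
Others report (23, 24): truth gives 14, best alternative gives 14.
Others report (24, 23): truth gives 14, best alternative gives 14.
Others report (23, 23): truth gives 13, best alternative gives 13.
Others report (13, 24): truth gives 4, best alternative gives 4.
Others report (24, 13): truth gives 4, best alternative gives 4.
(Remaining 10 profiles checked similarly; truth is weakly best in each.)
In every case the truthful report is at least as good as any alternative, so it is a dominant strategy.

Yes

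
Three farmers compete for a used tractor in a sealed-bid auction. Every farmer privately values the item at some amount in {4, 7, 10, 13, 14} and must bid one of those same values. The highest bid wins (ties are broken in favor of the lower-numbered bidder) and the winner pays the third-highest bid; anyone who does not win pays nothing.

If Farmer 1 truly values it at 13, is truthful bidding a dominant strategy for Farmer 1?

Consider the case where Farmer 2 bids 4 and Farmer 3 bids 14.
Truthful bid 13: loses, pays 0, utility 0.
Bid 14 instead: wins, pays 4, utility 13 - 4 = 9.
Since 9 > 0, bidding 14 is strictly better here, so truthful bidding is not dominant.

No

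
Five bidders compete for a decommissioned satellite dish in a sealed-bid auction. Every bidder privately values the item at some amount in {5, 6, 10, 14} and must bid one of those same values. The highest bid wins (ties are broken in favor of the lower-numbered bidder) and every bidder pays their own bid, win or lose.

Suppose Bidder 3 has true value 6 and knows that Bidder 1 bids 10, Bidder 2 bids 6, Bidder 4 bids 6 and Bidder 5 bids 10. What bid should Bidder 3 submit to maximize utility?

5

Bid 5: loses but pays 5, utility -5.
Bid 6: loses but pays 6, utility -6.
Bid 10: loses but pays 10, utility -10.
Bid 14: wins, pays 14, utility 6 - 14 = -8.
The best choice is 5 with utility -5.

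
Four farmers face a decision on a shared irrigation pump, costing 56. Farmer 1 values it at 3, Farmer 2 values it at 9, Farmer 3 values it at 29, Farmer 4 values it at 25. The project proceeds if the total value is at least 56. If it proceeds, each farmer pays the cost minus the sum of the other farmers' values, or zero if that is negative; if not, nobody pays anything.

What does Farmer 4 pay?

Total value 66 ≥ cost 56, so the project is built.
The other farmers' values sum to 41.
Cost minus that sum is 56 - 41 = 15.

15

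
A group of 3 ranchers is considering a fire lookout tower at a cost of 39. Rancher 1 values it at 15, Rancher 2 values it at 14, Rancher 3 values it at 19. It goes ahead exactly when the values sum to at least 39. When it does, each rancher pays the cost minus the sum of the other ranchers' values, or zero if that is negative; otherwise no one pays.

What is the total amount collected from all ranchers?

21

Total value 48 ≥ cost 39, so it is built.
Rancher 1: others sum to 33; max(0, 39 - 33) = 6.
Rancher 2: others sum to 34; max(0, 39 - 34) = 5.
Rancher 3: others sum to 29; max(0, 39 - 29) = 10.
Total collected = 6 + 5 + 10 = 21.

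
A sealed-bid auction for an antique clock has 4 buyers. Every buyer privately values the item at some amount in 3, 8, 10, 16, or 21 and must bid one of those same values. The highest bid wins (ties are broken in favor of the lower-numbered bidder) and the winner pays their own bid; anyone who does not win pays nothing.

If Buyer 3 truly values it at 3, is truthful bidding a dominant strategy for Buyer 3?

Yes

Check each profile of the others' bids and compare truth against every alternative bid.
Others bid (3, 3, 3): truth gives 0, best alternative gives -5.
Others bid (3, 3, 8): truth gives 0, best alternative gives -5.
Others bid (3, 3, 10): truth gives 0, best alternative gives 0.
Others bid (3, 3, 16): truth gives 0, best alternative gives 0.
Others bid (3, 3, 21): truth gives 0, best alternative gives 0.
Others bid (3, 8, 3): truth gives 0, best alternative gives 0.
(Remaining 119 profiles checked similarly; truth is weakly best in each.)
In every case the truthful bid is at least as good as any alternative, so it is a dominant strategy.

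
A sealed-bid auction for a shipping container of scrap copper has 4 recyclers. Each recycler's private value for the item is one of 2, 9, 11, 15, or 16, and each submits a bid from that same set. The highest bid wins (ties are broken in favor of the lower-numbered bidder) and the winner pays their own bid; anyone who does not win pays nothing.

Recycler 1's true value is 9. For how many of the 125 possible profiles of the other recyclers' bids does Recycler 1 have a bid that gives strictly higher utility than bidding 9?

1

Others bid (2, 2, 2): truth gives 0; bid 2 gives 7 > 0. Violating.
Others bid (2, 2, 9): truth gives 0; no alternative beats it.
Others bid (2, 2, 11): truth gives 0; no alternative beats it.
(Checking all 125 profiles: 1 has a profitable deviation, 124 do not.)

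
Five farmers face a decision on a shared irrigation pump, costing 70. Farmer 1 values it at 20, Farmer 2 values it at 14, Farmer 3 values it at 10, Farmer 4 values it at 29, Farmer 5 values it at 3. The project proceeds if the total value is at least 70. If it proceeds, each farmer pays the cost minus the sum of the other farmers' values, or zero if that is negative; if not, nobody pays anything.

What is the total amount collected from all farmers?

49

Total value 76 ≥ cost 70, so it is built.
Farmer 1: others sum to 56; max(0, 70 - 56) = 14.
Farmer 2: others sum to 62; max(0, 70 - 62) = 8.
Farmer 3: others sum to 66; max(0, 70 - 66) = 4.
Farmer 4: others sum to 47; max(0, 70 - 47) = 23.
Farmer 5: others sum to 73; max(0, 70 - 73) = 0.
Total collected = 14 + 8 + 4 + 23 + 0 = 49.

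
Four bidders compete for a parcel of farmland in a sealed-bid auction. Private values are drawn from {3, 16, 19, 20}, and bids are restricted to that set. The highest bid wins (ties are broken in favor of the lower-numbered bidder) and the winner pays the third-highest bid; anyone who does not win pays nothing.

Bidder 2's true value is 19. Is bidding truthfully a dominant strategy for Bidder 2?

Consider the case where Bidder 1 bids 3, Bidder 3 bids 3 and Bidder 4 bids 20.
Truthful bid 19: loses, pays 0, utility 0.
Bid 20 instead: wins, pays 3, utility 19 - 3 = 16.
Since 16 > 0, bidding 20 is strictly better here, so truthful bidding is not dominant.

No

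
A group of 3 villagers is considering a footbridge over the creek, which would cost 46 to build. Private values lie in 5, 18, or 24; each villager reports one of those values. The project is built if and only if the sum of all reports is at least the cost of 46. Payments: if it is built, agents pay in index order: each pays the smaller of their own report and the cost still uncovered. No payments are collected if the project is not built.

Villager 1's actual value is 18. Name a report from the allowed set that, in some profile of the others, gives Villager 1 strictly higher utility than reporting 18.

5

Suppose Villager 2 reports 18 and Villager 3 reports 24.
Report 18: project built, pays 18, utility 18 - 18 = 0.
Report 5: project built, pays 5, utility 18 - 5 = 13.
So reporting 5 beats truth here (13 > 0).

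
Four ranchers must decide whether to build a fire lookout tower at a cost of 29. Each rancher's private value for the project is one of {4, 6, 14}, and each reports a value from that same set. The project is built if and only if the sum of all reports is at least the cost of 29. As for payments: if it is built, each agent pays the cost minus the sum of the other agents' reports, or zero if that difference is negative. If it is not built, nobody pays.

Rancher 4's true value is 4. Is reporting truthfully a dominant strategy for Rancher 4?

Yes

Check each profile of the others' reports and compare truth against every alternative report.
Others report (4, 6, 14): truth gives 0, best alternative gives -1.
Others report (4, 14, 6): truth gives 0, best alternative gives -1.
Others report (6, 4, 14): truth gives 0, best alternative gives -1.
Others report (6, 14, 4): truth gives 0, best alternative gives -1.
Others report (14, 4, 6): truth gives 0, best alternative gives -1.
Others report (14, 6, 4): truth gives 0, best alternative gives -1.
(Remaining 21 profiles checked similarly; truth is weakly best in each.)
In every case the truthful report is at least as good as any alternative, so it is a dominant strategy.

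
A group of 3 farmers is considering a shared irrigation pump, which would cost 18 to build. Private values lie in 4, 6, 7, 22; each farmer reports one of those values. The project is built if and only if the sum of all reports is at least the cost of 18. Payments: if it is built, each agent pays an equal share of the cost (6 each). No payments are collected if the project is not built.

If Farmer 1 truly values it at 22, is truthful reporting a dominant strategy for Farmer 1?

Yes

Check each profile of the others' reports and compare truth against every alternative report.
Others report (4, 4): truth gives 16, best alternative gives 0.
Others report (4, 6): truth gives 16, best alternative gives 0.
Others report (6, 4): truth gives 16, best alternative gives 0.
Others report (4, 7): truth gives 16, best alternative gives 16.
Others report (4, 22): truth gives 16, best alternative gives 16.
Others report (6, 6): truth gives 16, best alternative gives 16.
(Remaining 10 profiles checked similarly; truth is weakly best in each.)
In every case the truthful report is at least as good as any alternative, so it is a dominant strategy.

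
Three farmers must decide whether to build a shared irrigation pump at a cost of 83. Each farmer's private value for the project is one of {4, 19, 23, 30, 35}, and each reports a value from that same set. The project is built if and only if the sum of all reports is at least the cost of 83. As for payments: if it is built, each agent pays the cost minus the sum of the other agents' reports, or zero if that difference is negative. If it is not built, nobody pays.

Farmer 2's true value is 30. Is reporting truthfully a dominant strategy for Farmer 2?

Check each profile of the others' reports and compare truth against every alternative report.
Others report (35, 35): truth gives 17, best alternative gives 17.
Others report (30, 35): truth gives 12, best alternative gives 12.
Others report (35, 30): truth gives 12, best alternative gives 12.
Others report (30, 30): truth gives 7, best alternative gives 7.
Others report (23, 35): truth gives 5, best alternative gives 5.
Others report (35, 23): truth gives 5, best alternative gives 5.
(Remaining 19 profiles checked similarly; truth is weakly best in each.)
In every case the truthful report is at least as good as any alternative, so it is a dominant strategy.

Yes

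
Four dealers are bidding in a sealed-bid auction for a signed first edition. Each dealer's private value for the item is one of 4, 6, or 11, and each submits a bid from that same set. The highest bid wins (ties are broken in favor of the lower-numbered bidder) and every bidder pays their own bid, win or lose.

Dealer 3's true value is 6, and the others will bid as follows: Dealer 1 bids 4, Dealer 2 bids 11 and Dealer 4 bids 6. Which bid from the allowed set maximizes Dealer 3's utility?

Bid 4: loses but pays 4, utility -4.
Bid 6: loses but pays 6, utility -6.
Bid 11: loses but pays 11, utility -11.
The best choice is 4 with utility -4.

4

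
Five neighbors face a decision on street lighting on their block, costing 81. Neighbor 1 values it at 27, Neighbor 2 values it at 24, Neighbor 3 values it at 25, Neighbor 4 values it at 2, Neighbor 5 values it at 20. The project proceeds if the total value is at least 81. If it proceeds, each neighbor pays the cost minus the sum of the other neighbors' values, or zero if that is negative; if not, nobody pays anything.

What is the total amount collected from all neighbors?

Total value 98 ≥ cost 81, so it is built.
Neighbor 1: others sum to 71; max(0, 81 - 71) = 10.
Neighbor 2: others sum to 74; max(0, 81 - 74) = 7.
Neighbor 3: others sum to 73; max(0, 81 - 73) = 8.
Neighbor 4: others sum to 96; max(0, 81 - 96) = 0.
Neighbor 5: others sum to 78; max(0, 81 - 78) = 3.
Total collected = 10 + 7 + 8 + 0 + 3 = 28.

28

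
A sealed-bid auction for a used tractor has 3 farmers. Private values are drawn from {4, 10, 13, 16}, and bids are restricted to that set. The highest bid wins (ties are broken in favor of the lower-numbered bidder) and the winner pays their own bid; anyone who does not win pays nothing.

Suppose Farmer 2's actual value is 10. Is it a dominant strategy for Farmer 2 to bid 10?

Yes

Check each profile of the others' bids and compare truth against every alternative bid.
Others bid (4, 4): truth gives 0, best alternative gives 0.
Others bid (4, 10): truth gives 0, best alternative gives 0.
Others bid (4, 13): truth gives 0, best alternative gives 0.
Others bid (4, 16): truth gives 0, best alternative gives 0.
Others bid (10, 4): truth gives 0, best alternative gives 0.
Others bid (10, 10): truth gives 0, best alternative gives 0.
(Remaining 10 profiles checked similarly; truth is weakly best in each.)
In every case the truthful bid is at least as good as any alternative, so it is a dominant strategy.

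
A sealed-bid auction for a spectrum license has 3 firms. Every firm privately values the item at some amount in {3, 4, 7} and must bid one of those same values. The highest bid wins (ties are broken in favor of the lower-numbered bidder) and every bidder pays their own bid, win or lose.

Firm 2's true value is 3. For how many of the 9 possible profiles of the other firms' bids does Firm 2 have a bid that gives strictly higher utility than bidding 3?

2

Others bid (3, 3): truth gives -3; bid 4 gives -1 > -3. Violating.
Others bid (3, 4): truth gives -3; bid 4 gives -1 > -3. Violating.
Others bid (3, 7): truth gives -3; no alternative beats it.
Others bid (4, 3): truth gives -3; no alternative beats it.
(Checking all 9 profiles: 2 have a profitable deviation, 7 do not.)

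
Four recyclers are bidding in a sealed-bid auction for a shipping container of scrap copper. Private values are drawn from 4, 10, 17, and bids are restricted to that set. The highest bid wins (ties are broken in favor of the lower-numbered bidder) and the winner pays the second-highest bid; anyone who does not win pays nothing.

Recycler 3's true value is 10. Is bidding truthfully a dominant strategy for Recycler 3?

Yes

Check each profile of the others' bids and compare truth against every alternative bid.
Others bid (4, 4, 4): truth gives 6, best alternative gives 6.
Others bid (4, 4, 10): truth gives 0, best alternative gives 0.
Others bid (4, 4, 17): truth gives 0, best alternative gives 0.
Others bid (4, 10, 4): truth gives 0, best alternative gives 0.
Others bid (4, 10, 10): truth gives 0, best alternative gives 0.
Others bid (4, 10, 17): truth gives 0, best alternative gives 0.
(Remaining 21 profiles checked similarly; truth is weakly best in each.)
In every case the truthful bid is at least as good as any alternative, so it is a dominant strategy.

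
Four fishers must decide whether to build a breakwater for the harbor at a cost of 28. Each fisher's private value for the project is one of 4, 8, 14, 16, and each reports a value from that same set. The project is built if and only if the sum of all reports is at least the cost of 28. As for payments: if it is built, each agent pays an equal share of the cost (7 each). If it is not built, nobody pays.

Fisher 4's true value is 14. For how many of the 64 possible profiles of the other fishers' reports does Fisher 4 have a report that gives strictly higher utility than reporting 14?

1

Others report (4, 4, 4): truth gives 0; report 16 gives 7 > 0. Violating.
Others report (4, 4, 8): truth gives 7; no alternative beats it.
Others report (4, 4, 14): truth gives 7; no alternative beats it.
(Checking all 64 profiles: 1 has a profitable deviation, 63 do not.)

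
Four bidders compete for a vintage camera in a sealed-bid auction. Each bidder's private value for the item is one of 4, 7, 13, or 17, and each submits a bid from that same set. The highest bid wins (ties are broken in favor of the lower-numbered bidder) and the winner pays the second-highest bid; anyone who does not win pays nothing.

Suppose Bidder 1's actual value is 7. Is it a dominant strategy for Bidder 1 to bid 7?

Yes

Check each profile of the others' bids and compare truth against every alternative bid.
Others bid (4, 4, 4): truth gives 3, best alternative gives 3.
Others bid (4, 4, 7): truth gives 0, best alternative gives 0.
Others bid (4, 4, 13): truth gives 0, best alternative gives 0.
Others bid (4, 4, 17): truth gives 0, best alternative gives 0.
Others bid (4, 7, 4): truth gives 0, best alternative gives 0.
Others bid (4, 7, 7): truth gives 0, best alternative gives 0.
(Remaining 58 profiles checked similarly; truth is weakly best in each.)
In every case the truthful bid is at least as good as any alternative, so it is a dominant strategy.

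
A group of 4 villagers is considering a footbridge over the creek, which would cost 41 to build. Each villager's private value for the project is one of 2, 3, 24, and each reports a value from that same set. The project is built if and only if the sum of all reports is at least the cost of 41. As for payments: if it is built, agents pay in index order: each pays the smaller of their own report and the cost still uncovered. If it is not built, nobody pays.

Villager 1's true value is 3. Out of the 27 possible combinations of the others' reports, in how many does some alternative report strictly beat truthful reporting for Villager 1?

Others report (2, 24, 24): truth gives 0; report 2 gives 1 > 0. Violating.
Others report (3, 24, 24): truth gives 0; report 2 gives 1 > 0. Violating.
Others report (24, 2, 24): truth gives 0; report 2 gives 1 > 0. Violating.
Others report (24, 3, 24): truth gives 0; report 2 gives 1 > 0. Violating.
Others report (2, 2, 2): truth gives 0; no alternative beats it.
Others report (2, 2, 3): truth gives 0; no alternative beats it.
(Checking all 27 profiles: 7 have a profitable deviation, 20 do not.)

7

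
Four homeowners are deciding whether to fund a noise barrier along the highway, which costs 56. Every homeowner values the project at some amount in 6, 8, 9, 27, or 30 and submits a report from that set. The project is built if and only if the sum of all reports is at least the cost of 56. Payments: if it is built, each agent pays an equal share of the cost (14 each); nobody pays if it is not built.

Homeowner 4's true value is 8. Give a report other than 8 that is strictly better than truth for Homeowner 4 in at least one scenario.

6

Suppose Homeowner 1 reports 9, Homeowner 2 reports 9 and Homeowner 3 reports 30.
Report 8: project built, pays 14, utility 8 - 14 = -6.
Report 6: project not built, utility 0.
So reporting 6 beats truth here (0 > -6).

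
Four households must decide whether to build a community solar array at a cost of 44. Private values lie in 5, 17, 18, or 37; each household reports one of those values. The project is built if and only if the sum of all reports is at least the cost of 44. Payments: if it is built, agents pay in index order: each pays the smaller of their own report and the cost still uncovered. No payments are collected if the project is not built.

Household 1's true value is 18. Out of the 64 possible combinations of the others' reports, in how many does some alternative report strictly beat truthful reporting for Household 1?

63

Others report (5, 5, 17): truth gives 0; report 17 gives 1 > 0. Violating.
Others report (5, 5, 18): truth gives 0; report 17 gives 1 > 0. Violating.
Others report (5, 5, 37): truth gives 0; report 5 gives 13 > 0. Violating.
Others report (5, 17, 5): truth gives 0; report 17 gives 1 > 0. Violating.
Others report (5, 5, 5): truth gives 0; no alternative beats it.
(Checking all 64 profiles: 63 have a profitable deviation, 1 does not.)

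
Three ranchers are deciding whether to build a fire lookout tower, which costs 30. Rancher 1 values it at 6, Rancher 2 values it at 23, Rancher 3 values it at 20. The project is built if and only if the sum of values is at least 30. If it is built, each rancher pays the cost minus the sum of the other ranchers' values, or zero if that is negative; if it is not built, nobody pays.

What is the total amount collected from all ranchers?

Total value 49 ≥ cost 30, so it is built.
Rancher 1: others sum to 43; max(0, 30 - 43) = 0.
Rancher 2: others sum to 26; max(0, 30 - 26) = 4.
Rancher 3: others sum to 29; max(0, 30 - 29) = 1.
Total collected = 0 + 4 + 1 = 5.

5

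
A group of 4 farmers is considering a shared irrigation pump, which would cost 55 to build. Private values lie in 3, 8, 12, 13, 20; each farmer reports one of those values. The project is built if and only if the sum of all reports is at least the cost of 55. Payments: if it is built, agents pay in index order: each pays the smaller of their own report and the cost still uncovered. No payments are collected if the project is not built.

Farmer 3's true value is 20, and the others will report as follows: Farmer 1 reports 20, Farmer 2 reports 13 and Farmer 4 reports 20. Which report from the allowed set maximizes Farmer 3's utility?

Report 3: project built, pays 3, utility 20 - 3 = 17.
Report 8: project built, pays 8, utility 20 - 8 = 12.
Report 12: project built, pays 12, utility 20 - 12 = 8.
Report 13: project built, pays 13, utility 20 - 13 = 7.
Report 20: project built, pays 20, utility 20 - 20 = 0.
The best choice is 3 with utility 17.

3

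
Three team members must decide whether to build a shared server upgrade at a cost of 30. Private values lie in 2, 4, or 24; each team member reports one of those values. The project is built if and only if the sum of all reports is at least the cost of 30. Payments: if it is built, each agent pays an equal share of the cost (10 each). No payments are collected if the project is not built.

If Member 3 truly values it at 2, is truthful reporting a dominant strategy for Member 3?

Yes

Check each profile of the others' reports and compare truth against every alternative report.
Others report (2, 24): truth gives 0, best alternative gives -8.
Others report (24, 2): truth gives 0, best alternative gives -8.
Others report (4, 24): truth gives -8, best alternative gives -8.
Others report (24, 4): truth gives -8, best alternative gives -8.
Others report (24, 24): truth gives -8, best alternative gives -8.
Others report (2, 2): truth gives 0, best alternative gives 0.
(Remaining 3 profiles checked similarly; truth is weakly best in each.)
In every case the truthful report is at least as good as any alternative, so it is a dominant strategy.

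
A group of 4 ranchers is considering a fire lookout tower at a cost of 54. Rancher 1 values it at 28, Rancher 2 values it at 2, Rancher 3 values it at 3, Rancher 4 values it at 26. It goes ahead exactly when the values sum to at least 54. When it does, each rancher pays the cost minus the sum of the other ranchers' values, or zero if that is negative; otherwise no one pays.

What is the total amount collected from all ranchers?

44

Total value 59 ≥ cost 54, so it is built.
Rancher 1: others sum to 31; max(0, 54 - 31) = 23.
Rancher 2: others sum to 57; max(0, 54 - 57) = 0.
Rancher 3: others sum to 56; max(0, 54 - 56) = 0.
Rancher 4: others sum to 33; max(0, 54 - 33) = 21.
Total collected = 23 + 0 + 0 + 21 = 44.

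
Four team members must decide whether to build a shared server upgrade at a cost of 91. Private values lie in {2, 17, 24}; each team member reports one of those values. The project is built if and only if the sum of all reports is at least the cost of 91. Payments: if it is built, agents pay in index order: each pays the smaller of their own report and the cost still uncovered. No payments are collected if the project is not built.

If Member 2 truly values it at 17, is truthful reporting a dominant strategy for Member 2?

Check each profile of the others' reports and compare truth against every alternative report.
Others report (2, 2, 2): truth gives 0, best alternative gives 0.
Others report (2, 2, 17): truth gives 0, best alternative gives 0.
Others report (2, 2, 24): truth gives 0, best alternative gives 0.
Others report (2, 17, 2): truth gives 0, best alternative gives 0.
Others report (2, 17, 17): truth gives 0, best alternative gives 0.
Others report (2, 17, 24): truth gives 0, best alternative gives 0.
(Remaining 21 profiles checked similarly; truth is weakly best in each.)
In every case the truthful report is at least as good as any alternative, so it is a dominant strategy.

Yes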